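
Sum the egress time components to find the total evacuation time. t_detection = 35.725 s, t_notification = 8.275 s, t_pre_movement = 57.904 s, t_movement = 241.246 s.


Total = 35.725 + 8.275 + 57.904 + 241.246 = 343.15 s

343.15 s


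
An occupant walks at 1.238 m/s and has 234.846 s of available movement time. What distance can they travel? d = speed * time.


d = 1.238 * 234.846 = 290.74 m

290.74 m


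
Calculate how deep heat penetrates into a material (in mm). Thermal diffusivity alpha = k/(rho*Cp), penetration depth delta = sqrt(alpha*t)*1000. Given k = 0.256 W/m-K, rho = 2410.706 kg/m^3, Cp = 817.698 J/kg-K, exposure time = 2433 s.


alpha = 0.256 / (2410.706 * 817.698) = 1.2987e-07 m^2/s
alpha * t = 0.00031597
delta = sqrt(0.00031597) * 1000 = 17.776 mm

17.776 mm


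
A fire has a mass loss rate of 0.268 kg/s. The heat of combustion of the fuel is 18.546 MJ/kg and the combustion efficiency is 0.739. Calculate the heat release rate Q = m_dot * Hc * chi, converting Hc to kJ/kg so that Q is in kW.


Hc = 18.546 MJ/kg = 18.546 * 1000 kJ/kg = 18546 kJ/kg
Q = 0.268 kg/s * 18546 kJ/kg * 0.739 = 3673.1 kW

3673.1 kW


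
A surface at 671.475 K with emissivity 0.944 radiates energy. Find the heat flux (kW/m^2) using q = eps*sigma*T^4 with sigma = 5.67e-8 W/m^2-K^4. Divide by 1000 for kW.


T^4 = 2.0329e+11
q = 0.944 * 5.67e-8 * 2.0329e+11 / 1000 = 10.881 kW/m^2

10.881 kW/m^2


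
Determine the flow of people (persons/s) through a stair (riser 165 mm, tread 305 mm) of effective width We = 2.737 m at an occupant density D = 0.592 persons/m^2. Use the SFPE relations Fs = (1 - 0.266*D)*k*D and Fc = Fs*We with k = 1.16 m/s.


1 - 0.266*D = 1 - 0.266*0.592 = 0.84253
Fs = 0.84253 * 1.16 * 0.592 = 0.57858 persons/(s*m)
Fc = 0.57858 * 2.737 = 1.5836 persons/s

1.5836 persons/s


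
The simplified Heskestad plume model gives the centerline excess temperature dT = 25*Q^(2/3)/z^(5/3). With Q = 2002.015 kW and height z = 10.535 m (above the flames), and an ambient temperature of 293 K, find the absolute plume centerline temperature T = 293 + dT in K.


Q^(2/3) = 158.85
z^(5/3) = 50.628
dT = 25 * 158.85 / 50.628 = 78.438 K
T = 293 + 78.438 = 371.44 K

371.44 K


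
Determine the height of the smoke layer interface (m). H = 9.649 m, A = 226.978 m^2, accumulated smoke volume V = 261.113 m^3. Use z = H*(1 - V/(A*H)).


V/(A*H) = 0.11922
1 - 0.11922 = 0.88078
z = 9.649 * 0.88078 = 8.4986 m

8.4986 m


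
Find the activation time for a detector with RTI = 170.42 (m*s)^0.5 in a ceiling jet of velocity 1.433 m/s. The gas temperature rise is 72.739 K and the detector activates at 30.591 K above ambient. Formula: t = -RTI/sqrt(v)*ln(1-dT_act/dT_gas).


dT_act/dT_gas = 0.42056
ln(1 - 0.42056) = -0.54569
t = -170.42 / sqrt(1.433) * -0.54569 = 77.686 s

77.686 s


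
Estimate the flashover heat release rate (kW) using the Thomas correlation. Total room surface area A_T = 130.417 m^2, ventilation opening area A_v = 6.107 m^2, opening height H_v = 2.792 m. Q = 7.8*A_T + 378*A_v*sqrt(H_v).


7.8*A_T = 1017.3
sqrt(H_v) = 1.6709
378*A_v*sqrt(H_v) = 3857.2
Q = 1017.3 + 3857.2 = 4874.5 kW

4874.5 kW


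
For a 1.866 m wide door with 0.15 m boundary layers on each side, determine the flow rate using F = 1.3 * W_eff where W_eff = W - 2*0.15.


W_eff = 1.866 - 0.30 = 1.566 m
F = 1.3 * 1.566 = 2.0358 persons/s

2.0358 persons/s


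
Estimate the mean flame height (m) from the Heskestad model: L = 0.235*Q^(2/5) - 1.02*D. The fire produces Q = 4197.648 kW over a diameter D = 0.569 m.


Q^(2/5) = 28.132
0.235 * Q^(2/5) = 6.6110
1.02 * D = 0.58038
L = 6.0307 m

6.0307 m


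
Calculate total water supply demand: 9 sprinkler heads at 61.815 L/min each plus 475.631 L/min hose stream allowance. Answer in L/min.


Sprinkler demand = 9 * 61.815 = 556.335 L/min
Total = 556.335 + 475.631 = 1031.966 L/min

1031.966 L/min


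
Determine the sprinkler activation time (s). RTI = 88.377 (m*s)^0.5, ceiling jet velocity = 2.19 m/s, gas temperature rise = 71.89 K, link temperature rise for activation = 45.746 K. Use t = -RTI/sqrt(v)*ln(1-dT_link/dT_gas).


dT_link/dT_gas = 0.63633
ln(1 - 0.63633) = -1.0115
t = -88.377 / sqrt(2.19) * -1.0115 = 60.407 s

60.407 s


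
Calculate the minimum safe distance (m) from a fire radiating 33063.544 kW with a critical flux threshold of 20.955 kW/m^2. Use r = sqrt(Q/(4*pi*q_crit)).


4*pi*q_crit = 263.33
Q/(4*pi*q_crit) = 125.56
r = sqrt(125.56) = 11.205 m

11.205 m


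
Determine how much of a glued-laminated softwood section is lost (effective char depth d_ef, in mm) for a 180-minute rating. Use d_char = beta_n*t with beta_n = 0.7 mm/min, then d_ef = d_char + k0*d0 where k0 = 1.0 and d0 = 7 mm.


d_char = 0.7 * 180 = 126 mm
d_ef = 126 + 1.0*7 = 133 mm

133 mm


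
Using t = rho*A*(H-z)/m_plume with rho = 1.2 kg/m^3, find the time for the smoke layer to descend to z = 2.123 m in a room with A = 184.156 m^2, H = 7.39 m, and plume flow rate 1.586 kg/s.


H - z = 5.267 m
t = 1.2 * 184.156 * 5.267 / 1.586 = 733.88 s

733.88 s


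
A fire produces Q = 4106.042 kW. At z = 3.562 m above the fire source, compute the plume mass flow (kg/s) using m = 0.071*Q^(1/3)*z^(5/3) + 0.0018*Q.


Q^(1/3) = 16.013
z^(5/3) = 8.3079
First term = 0.071 * 16.013 * 8.3079 = 9.4455
Second term = 0.0018 * 4106.042 = 7.3909
m = 16.836 kg/s

16.836 kg/s


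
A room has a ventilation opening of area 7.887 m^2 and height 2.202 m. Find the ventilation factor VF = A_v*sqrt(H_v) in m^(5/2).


sqrt(H_v) = 1.4839
VF = 7.887 * 1.4839 = 11.704 m^(5/2)

11.704 m^(5/2)


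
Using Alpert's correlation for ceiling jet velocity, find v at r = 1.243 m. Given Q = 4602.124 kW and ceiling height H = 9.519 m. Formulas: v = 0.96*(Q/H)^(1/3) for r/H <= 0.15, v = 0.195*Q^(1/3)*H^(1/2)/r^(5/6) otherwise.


r/H = 1.243 / 9.519 = 0.13058
r/H <= 0.15, so v = 0.96*(Q/H)^(1/3)
Q/H = 483.47
(Q/H)^(1/3) = 7.8485
v = 0.96 * 7.8485 = 7.5346 m/s

7.5346 m/s


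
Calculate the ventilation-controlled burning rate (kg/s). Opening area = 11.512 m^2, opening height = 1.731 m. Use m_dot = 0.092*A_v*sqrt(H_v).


sqrt(H_v) = 1.3157
m_dot = 0.092 * 11.512 * 1.3157 = 1.3934 kg/s

1.3934 kg/s


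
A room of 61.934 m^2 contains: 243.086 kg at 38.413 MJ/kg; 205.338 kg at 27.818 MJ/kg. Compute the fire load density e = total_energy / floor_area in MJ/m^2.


Total energy = 243.086*38.413 + 205.338*27.818
= 9337.663 + 5712.092
= 15049.76 MJ
e = 15049.76 / 61.934 = 243.00 MJ/m^2

243.00 MJ/m^2


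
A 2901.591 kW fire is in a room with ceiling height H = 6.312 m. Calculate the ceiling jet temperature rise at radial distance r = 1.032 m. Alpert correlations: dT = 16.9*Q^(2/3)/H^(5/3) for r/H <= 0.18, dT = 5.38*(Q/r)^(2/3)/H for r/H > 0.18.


r/H = 1.032 / 6.312 = 0.16350
r/H <= 0.18, so dT = 16.9*Q^(2/3)/H^(5/3)
Q^(2/3) = 203.43
H^(5/3) = 21.558
dT = 16.9 * 203.43 / 21.558 = 159.48 K

159.48 K


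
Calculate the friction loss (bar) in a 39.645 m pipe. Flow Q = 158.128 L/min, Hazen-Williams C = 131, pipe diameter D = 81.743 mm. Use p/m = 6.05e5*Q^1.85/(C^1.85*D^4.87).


Q^1.85 = 11699
C^1.85 = 8259.5
D^4.87 = 2.0589e+09
p/m = 0.00041623 bar/m
p_total = 0.00041623 * 39.645 = 0.016502 bar

0.016502 bar


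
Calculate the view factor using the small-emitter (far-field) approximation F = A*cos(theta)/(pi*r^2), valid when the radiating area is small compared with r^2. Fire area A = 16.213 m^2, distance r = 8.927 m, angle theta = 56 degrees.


cos(56 deg) = 0.55919
pi*r^2 = 250.36
F = 16.213 * 0.55919 / 250.36 = 0.036213

0.036213


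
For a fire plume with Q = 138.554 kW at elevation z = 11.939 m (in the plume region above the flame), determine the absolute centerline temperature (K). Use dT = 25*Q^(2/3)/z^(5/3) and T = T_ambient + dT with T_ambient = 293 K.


Q^(2/3) = 26.776
z^(5/3) = 62.366
dT = 25 * 26.776 / 62.366 = 10.733 K
T = 293 + 10.733 = 303.73 K

303.73 K


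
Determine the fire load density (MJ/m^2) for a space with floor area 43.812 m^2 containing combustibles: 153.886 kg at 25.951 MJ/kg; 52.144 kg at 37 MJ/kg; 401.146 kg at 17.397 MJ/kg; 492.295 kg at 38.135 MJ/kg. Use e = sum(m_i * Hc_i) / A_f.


Total energy = 153.886*25.951 + 52.144*37 + 401.146*17.397 + 492.295*38.135
= 3993.496 + 1929.328 + 6978.737 + 18773.67
= 31675.23 MJ
e = 31675.23 / 43.812 = 722.98 MJ/m^2

722.98 MJ/m^2


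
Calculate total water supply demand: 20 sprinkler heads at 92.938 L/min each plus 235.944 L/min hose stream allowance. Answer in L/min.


Sprinkler demand = 20 * 92.938 = 1858.76 L/min
Total = 1858.76 + 235.944 = 2094.704 L/min

2094.704 L/min


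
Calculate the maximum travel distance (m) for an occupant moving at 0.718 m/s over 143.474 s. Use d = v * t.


d = 0.718 * 143.474 = 103.01 m

103.01 m


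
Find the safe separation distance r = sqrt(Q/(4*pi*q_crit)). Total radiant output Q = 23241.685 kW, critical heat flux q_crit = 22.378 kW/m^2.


4*pi*q_crit = 281.21
Q/(4*pi*q_crit) = 82.649
r = sqrt(82.649) = 9.0911 m

9.0911 m


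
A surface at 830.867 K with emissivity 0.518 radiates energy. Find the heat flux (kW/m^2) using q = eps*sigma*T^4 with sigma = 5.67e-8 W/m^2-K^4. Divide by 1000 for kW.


T^4 = 4.7657e+11
q = 0.518 * 5.67e-8 * 4.7657e+11 / 1000 = 13.997 kW/m^2

13.997 kW/m^2


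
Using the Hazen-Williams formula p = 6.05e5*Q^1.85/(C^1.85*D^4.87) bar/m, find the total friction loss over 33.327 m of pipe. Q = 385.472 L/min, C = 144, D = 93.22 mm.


Q^1.85 = 60826
C^1.85 = 9839.4
D^4.87 = 3.9040e+09
p/m = 0.00095799 bar/m
p_total = 0.00095799 * 33.327 = 0.031927 bar

0.031927 bar


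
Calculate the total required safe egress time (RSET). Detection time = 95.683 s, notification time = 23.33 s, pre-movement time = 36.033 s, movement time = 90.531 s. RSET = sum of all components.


Total = 95.683 + 23.33 + 36.033 + 90.531 = 245.577 s

245.577 s


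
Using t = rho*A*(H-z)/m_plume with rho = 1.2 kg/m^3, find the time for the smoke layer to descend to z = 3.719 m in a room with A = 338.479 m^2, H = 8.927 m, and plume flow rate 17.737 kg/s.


H - z = 5.208 m
t = 1.2 * 338.479 * 5.208 / 17.737 = 119.26 s

119.26 s


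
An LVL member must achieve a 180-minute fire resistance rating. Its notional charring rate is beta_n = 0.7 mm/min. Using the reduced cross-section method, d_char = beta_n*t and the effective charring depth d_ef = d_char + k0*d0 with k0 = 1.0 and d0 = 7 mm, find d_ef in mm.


d_char = 0.7 * 180 = 126 mm
d_ef = 126 + 1.0*7 = 133 mm

133 mm


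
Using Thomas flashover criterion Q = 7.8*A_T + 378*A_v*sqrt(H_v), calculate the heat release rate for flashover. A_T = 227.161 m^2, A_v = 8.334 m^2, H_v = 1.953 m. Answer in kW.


7.8*A_T = 1771.9
sqrt(H_v) = 1.3975
378*A_v*sqrt(H_v) = 4402.5
Q = 1771.9 + 4402.5 = 6174.3 kW

6174.3 kW


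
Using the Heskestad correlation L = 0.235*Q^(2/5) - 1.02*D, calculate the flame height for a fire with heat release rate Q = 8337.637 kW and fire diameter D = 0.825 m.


Q^(2/5) = 37.018
0.235 * Q^(2/5) = 8.6993
1.02 * D = 0.84150
L = 7.8578 m

7.8578 m


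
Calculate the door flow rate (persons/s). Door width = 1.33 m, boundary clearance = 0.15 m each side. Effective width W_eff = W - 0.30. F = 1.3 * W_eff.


W_eff = 1.33 - 0.30 = 1.03 m
F = 1.3 * 1.03 = 1.339 persons/s

1.339 persons/s


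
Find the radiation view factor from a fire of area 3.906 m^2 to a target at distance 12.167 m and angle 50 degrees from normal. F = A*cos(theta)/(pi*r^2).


cos(50 deg) = 0.64279
pi*r^2 = 465.07
F = 3.906 * 0.64279 / 465.07 = 0.0053986

0.0053986


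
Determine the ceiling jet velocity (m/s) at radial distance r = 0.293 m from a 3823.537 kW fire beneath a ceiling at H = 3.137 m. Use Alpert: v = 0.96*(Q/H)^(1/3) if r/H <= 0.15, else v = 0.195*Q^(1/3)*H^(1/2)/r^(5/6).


r/H = 0.293 / 3.137 = 0.093401
r/H <= 0.15, so v = 0.96*(Q/H)^(1/3)
Q/H = 1218.9
(Q/H)^(1/3) = 10.682
v = 0.96 * 10.682 = 10.255 m/s

10.255 m/s


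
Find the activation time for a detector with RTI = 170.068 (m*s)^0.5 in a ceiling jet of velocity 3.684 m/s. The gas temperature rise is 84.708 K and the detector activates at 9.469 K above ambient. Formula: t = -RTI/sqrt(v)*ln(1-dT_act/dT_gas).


dT_act/dT_gas = 0.11178
ln(1 - 0.11178) = -0.11854
t = -170.068 / sqrt(3.684) * -0.11854 = 10.503 s

10.503 s


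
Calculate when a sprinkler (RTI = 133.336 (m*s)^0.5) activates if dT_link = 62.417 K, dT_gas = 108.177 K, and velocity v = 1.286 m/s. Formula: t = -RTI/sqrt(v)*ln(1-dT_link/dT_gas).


dT_link/dT_gas = 0.57699
ln(1 - 0.57699) = -0.86036
t = -133.336 / sqrt(1.286) * -0.86036 = 101.16 s

101.16 s


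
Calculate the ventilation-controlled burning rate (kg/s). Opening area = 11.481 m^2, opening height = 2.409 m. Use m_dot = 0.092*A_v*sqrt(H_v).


sqrt(H_v) = 1.5521
m_dot = 0.092 * 11.481 * 1.5521 = 1.6394 kg/s

1.6394 kg/s


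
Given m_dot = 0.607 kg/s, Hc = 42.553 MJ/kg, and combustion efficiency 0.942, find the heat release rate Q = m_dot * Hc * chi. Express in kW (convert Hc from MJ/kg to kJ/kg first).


Hc = 42.553 MJ/kg = 42.553 * 1000 kJ/kg = 42553 kJ/kg
Q = 0.607 kg/s * 42553 kJ/kg * 0.942 = 24332 kW

24332 kW


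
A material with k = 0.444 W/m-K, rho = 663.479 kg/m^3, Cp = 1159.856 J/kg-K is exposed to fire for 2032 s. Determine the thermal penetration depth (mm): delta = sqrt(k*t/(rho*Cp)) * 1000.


alpha = 0.444 / (663.479 * 1159.856) = 5.7697e-07 m^2/s
alpha * t = 0.0011724
delta = sqrt(0.0011724) * 1000 = 34.240 mm

34.240 mm


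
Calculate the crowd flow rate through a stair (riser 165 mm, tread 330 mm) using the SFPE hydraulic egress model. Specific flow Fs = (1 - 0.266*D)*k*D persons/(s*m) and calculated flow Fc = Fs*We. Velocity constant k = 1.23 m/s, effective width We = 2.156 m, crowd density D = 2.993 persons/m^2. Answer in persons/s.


1 - 0.266*D = 1 - 0.266*2.993 = 0.20386
Fs = 0.20386 * 1.23 * 2.993 = 0.75050 persons/(s*m)
Fc = 0.75050 * 2.156 = 1.6181 persons/s

1.6181 persons/s


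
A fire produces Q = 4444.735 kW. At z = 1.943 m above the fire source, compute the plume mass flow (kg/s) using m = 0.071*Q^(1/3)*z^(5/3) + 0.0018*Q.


Q^(1/3) = 16.442
z^(5/3) = 3.0254
First term = 0.071 * 16.442 * 3.0254 = 3.5318
Second term = 0.0018 * 4444.735 = 8.0005
m = 11.532 kg/s

11.532 kg/s


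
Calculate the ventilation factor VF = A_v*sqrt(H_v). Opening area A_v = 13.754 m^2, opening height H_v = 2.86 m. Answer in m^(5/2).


sqrt(H_v) = 1.6912
VF = 13.754 * 1.6912 = 23.260 m^(5/2)

23.260 m^(5/2)


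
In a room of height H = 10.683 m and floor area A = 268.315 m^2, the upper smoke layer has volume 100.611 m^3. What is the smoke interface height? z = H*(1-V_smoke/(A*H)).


V/(A*H) = 0.035100
1 - 0.035100 = 0.96490
z = 10.683 * 0.96490 = 10.308 m

10.308 m


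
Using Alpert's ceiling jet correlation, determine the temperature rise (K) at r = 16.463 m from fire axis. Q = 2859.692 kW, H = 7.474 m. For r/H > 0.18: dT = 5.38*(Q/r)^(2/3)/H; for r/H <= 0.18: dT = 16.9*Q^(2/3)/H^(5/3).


r/H = 16.463 / 7.474 = 2.2027
r/H > 0.18, so dT = 5.38*(Q/r)^(2/3)/H
Q/r = 173.70
(Q/r)^(2/3) = 31.132
dT = 5.38 * 31.132 / 7.474 = 22.410 K

22.410 K


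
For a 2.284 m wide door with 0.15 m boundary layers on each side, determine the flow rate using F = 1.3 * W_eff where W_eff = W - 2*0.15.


W_eff = 2.284 - 0.30 = 1.984 m
F = 1.3 * 1.984 = 2.5792 persons/s

2.5792 persons/s


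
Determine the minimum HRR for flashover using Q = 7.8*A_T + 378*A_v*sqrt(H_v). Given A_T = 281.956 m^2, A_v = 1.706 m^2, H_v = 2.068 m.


7.8*A_T = 2199.3
sqrt(H_v) = 1.4381
378*A_v*sqrt(H_v) = 927.36
Q = 2199.3 + 927.36 = 3126.6 kW

3126.6 kW


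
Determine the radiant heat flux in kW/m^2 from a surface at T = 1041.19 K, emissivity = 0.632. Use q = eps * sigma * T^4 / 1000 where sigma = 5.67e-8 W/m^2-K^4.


T^4 = 1.1752e+12
q = 0.632 * 5.67e-8 * 1.1752e+12 / 1000 = 42.113 kW/m^2

42.113 kW/m^2


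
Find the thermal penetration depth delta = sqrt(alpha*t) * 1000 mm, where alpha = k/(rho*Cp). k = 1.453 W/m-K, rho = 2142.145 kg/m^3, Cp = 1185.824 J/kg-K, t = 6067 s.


alpha = 1.453 / (2142.145 * 1185.824) = 5.7200e-07 m^2/s
alpha * t = 0.0034703
delta = sqrt(0.0034703) * 1000 = 58.909 mm

58.909 mm


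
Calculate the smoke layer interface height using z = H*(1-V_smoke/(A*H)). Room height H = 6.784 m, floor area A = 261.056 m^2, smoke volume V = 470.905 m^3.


V/(A*H) = 0.26590
1 - 0.26590 = 0.73410
z = 6.784 * 0.73410 = 4.9802 m

4.9802 m


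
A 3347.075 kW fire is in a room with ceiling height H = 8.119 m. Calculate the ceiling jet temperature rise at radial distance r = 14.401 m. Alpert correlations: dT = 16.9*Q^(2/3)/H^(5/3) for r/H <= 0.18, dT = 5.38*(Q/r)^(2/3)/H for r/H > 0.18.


r/H = 14.401 / 8.119 = 1.7737
r/H > 0.18, so dT = 5.38*(Q/r)^(2/3)/H
Q/r = 232.42
(Q/r)^(2/3) = 37.802
dT = 5.38 * 37.802 / 8.119 = 25.049 K

25.049 K


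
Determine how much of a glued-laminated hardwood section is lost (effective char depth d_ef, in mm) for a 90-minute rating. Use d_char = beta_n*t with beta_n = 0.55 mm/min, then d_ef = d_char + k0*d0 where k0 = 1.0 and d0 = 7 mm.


d_char = 0.55 * 90 = 49.5 mm
d_ef = 49.5 + 1.0*7 = 56.5 mm

56.5 mm


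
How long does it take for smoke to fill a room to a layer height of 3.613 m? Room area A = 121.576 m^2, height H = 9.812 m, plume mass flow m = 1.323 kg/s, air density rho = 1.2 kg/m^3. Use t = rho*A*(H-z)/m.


H - z = 6.199 m
t = 1.2 * 121.576 * 6.199 / 1.323 = 683.58 s

683.58 s


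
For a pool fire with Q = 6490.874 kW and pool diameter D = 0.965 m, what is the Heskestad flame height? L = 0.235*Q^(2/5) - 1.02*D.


Q^(2/5) = 33.490
0.235 * Q^(2/5) = 7.8703
1.02 * D = 0.98430
L = 6.8860 m

6.8860 m


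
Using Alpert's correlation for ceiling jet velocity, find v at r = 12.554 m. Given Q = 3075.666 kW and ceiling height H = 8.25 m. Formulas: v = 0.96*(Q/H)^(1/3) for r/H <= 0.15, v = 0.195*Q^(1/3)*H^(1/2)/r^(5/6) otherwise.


r/H = 12.554 / 8.25 = 1.5217
r/H > 0.15, so v = 0.195*Q^(1/3)*H^(1/2)/r^(5/6)
Q^(1/3) = 14.543
H^(1/2) = 2.8723
r^(5/6) = 8.2348
v = 0.195 * 14.543 * 2.8723 / 8.2348 = 0.98914 m/s

0.98914 m/s


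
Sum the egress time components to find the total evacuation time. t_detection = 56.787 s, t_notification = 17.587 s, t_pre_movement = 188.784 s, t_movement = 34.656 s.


Total = 56.787 + 17.587 + 188.784 + 34.656 = 297.814 s

297.814 s


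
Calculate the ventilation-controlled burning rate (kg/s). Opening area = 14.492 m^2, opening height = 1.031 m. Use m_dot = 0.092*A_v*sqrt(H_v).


sqrt(H_v) = 1.0154
m_dot = 0.092 * 14.492 * 1.0154 = 1.3538 kg/s

1.3538 kg/s


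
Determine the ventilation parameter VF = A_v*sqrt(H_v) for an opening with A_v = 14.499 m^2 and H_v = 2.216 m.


sqrt(H_v) = 1.4886
VF = 14.499 * 1.4886 = 21.584 m^(5/2)

21.584 m^(5/2)


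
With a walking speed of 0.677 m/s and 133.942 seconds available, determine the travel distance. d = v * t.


d = 0.677 * 133.942 = 90.679 m

90.679 m


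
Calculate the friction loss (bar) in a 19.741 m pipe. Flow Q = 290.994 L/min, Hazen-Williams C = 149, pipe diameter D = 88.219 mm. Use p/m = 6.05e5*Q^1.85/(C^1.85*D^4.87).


Q^1.85 = 36156
C^1.85 = 10481
D^4.87 = 2.9846e+09
p/m = 0.00069929 bar/m
p_total = 0.00069929 * 19.741 = 0.013805 bar

0.013805 bar


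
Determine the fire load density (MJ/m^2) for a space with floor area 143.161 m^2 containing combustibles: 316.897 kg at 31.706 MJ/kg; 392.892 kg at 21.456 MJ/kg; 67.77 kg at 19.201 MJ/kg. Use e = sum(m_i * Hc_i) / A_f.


Total energy = 316.897*31.706 + 392.892*21.456 + 67.77*19.201
= 10047.54 + 8429.891 + 1301.252
= 19778.68 MJ
e = 19778.68 / 143.161 = 138.16 MJ/m^2

138.16 MJ/m^2


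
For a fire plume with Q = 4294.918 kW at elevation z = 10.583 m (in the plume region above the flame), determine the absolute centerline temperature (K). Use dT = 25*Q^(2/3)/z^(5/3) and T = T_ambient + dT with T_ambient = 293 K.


Q^(2/3) = 264.22
z^(5/3) = 51.013
dT = 25 * 264.22 / 51.013 = 129.49 K
T = 293 + 129.49 = 422.49 K

422.49 K


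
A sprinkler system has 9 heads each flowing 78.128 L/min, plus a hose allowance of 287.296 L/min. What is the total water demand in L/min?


Sprinkler demand = 9 * 78.128 = 703.152 L/min
Total = 703.152 + 287.296 = 990.448 L/min

990.448 L/min


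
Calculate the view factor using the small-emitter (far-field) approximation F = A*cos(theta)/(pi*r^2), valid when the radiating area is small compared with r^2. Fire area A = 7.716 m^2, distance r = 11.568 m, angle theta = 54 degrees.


cos(54 deg) = 0.58779
pi*r^2 = 420.40
F = 7.716 * 0.58779 / 420.40 = 0.010788

0.010788


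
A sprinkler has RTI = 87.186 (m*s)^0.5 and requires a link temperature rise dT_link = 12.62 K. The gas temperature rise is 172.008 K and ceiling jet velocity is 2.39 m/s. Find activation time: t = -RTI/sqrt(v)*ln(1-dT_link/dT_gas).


dT_link/dT_gas = 0.073369
ln(1 - 0.073369) = -0.076200
t = -87.186 / sqrt(2.39) * -0.076200 = 4.2973 s

4.2973 s


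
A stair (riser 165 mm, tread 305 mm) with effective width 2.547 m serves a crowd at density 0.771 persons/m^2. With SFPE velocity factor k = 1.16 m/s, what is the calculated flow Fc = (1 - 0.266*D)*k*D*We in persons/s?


1 - 0.266*D = 1 - 0.266*0.771 = 0.79491
Fs = 0.79491 * 1.16 * 0.771 = 0.71094 persons/(s*m)
Fc = 0.71094 * 2.547 = 1.8108 persons/s

1.8108 persons/s


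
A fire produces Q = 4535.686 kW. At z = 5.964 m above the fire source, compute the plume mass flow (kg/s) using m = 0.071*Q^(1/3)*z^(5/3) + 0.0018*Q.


Q^(1/3) = 16.553
z^(5/3) = 19.614
First term = 0.071 * 16.553 * 19.614 = 23.052
Second term = 0.0018 * 4535.686 = 8.1642
m = 31.216 kg/s

31.216 kg/s


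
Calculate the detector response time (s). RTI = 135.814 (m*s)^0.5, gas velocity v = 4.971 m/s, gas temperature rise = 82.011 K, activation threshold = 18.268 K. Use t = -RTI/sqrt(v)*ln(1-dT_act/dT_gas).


dT_act/dT_gas = 0.22275
ln(1 - 0.22275) = -0.25199
t = -135.814 / sqrt(4.971) * -0.25199 = 15.350 s

15.350 s


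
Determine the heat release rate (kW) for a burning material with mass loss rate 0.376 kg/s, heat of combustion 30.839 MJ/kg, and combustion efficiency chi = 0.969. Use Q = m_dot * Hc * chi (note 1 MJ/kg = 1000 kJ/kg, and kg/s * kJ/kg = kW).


Hc = 30.839 MJ/kg = 30.839 * 1000 kJ/kg = 30839 kJ/kg
Q = 0.376 kg/s * 30839 kJ/kg * 0.969 = 11236 kW

11236 kW


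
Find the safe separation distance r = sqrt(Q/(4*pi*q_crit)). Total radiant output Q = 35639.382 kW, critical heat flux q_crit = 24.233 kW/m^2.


4*pi*q_crit = 304.52
Q/(4*pi*q_crit) = 117.03
r = sqrt(117.03) = 10.818 m

10.818 m


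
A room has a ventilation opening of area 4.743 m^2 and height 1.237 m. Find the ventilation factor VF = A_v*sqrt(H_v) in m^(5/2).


sqrt(H_v) = 1.1122
VF = 4.743 * 1.1122 = 5.2752 m^(5/2)

5.2752 m^(5/2)


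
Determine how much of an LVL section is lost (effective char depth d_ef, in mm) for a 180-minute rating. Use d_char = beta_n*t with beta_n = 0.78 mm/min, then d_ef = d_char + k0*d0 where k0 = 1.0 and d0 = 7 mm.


d_char = 0.78 * 180 = 140.4 mm
d_ef = 140.4 + 1.0*7 = 147.4 mm

147.4 mm


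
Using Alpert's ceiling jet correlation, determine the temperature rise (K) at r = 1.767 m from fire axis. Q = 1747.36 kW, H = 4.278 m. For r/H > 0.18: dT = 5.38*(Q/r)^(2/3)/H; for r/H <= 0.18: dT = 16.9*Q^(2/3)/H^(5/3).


r/H = 1.767 / 4.278 = 0.41304
r/H > 0.18, so dT = 5.38*(Q/r)^(2/3)/H
Q/r = 988.89
(Q/r)^(2/3) = 99.258
dT = 5.38 * 99.258 / 4.278 = 124.83 K

124.83 K


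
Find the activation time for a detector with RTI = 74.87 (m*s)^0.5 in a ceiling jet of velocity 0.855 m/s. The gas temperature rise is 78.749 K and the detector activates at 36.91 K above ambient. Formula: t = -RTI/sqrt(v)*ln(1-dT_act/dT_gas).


dT_act/dT_gas = 0.46870
ln(1 - 0.46870) = -0.63244
t = -74.87 / sqrt(0.855) * -0.63244 = 51.208 s

51.208 s


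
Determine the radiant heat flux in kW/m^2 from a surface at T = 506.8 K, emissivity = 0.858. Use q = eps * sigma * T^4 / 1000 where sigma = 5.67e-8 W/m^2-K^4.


T^4 = 6.5970e+10
q = 0.858 * 5.67e-8 * 6.5970e+10 / 1000 = 3.2093 kW/m^2

3.2093 kW/m^2


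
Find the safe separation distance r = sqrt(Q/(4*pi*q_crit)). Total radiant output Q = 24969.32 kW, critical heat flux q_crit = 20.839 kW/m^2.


4*pi*q_crit = 261.87
Q/(4*pi*q_crit) = 95.350
r = sqrt(95.350) = 9.7647 m

9.7647 m


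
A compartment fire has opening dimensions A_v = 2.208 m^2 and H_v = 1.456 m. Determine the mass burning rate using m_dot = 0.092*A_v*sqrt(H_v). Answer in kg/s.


sqrt(H_v) = 1.2066
m_dot = 0.092 * 2.208 * 1.2066 = 0.24511 kg/s

0.24511 kg/s


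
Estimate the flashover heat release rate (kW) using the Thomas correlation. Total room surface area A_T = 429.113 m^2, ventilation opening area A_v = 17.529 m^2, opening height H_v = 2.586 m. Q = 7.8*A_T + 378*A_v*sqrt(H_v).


7.8*A_T = 3347.1
sqrt(H_v) = 1.6081
378*A_v*sqrt(H_v) = 10655
Q = 3347.1 + 10655 = 14002 kW

14002 kW


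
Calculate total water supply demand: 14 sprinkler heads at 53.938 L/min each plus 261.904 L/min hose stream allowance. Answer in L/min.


Sprinkler demand = 14 * 53.938 = 755.132 L/min
Total = 755.132 + 261.904 = 1017.036 L/min

1017.036 L/min


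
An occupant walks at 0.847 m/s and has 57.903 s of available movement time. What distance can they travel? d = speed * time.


d = 0.847 * 57.903 = 49.044 m

49.044 m


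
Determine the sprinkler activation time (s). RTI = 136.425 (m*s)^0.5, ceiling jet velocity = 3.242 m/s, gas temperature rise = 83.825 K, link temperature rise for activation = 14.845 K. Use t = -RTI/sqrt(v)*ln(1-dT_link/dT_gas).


dT_link/dT_gas = 0.17710
ln(1 - 0.17710) = -0.19491
t = -136.425 / sqrt(3.242) * -0.19491 = 14.768 s

14.768 s


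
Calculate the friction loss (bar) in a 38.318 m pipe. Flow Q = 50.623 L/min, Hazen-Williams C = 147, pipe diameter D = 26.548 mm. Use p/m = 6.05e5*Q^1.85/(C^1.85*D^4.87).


Q^1.85 = 1422.5
C^1.85 = 10222
D^4.87 = 8610630
p/m = 0.0097775 bar/m
p_total = 0.0097775 * 38.318 = 0.37465 bar

0.37465 bar


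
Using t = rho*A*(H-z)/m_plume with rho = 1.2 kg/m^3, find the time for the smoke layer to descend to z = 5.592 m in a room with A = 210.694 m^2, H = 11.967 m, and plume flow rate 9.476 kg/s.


H - z = 6.375 m
t = 1.2 * 210.694 * 6.375 / 9.476 = 170.09 s

170.09 s


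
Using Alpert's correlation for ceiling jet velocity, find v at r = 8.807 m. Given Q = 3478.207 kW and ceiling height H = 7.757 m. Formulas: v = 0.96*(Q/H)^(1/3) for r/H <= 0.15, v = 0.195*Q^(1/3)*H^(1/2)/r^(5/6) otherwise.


r/H = 8.807 / 7.757 = 1.1354
r/H > 0.15, so v = 0.195*Q^(1/3)*H^(1/2)/r^(5/6)
Q^(1/3) = 15.151
H^(1/2) = 2.7851
r^(5/6) = 6.1285
v = 0.195 * 15.151 * 2.7851 / 6.1285 = 1.3427 m/s

1.3427 m/s


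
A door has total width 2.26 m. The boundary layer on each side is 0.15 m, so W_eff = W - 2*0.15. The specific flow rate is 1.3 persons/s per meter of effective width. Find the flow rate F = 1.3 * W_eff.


W_eff = 2.26 - 0.30 = 1.96 m
F = 1.3 * 1.96 = 2.548 persons/s

2.548 persons/s


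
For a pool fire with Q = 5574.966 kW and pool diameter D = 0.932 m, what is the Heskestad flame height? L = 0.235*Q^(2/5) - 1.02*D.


Q^(2/5) = 31.514
0.235 * Q^(2/5) = 7.4057
1.02 * D = 0.95064
L = 6.4550 m

6.4550 m


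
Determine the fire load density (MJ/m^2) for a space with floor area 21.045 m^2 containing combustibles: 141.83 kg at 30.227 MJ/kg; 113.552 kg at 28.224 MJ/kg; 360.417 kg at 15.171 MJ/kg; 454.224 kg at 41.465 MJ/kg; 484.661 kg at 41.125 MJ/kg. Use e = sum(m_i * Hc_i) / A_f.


Total energy = 141.83*30.227 + 113.552*28.224 + 360.417*15.171 + 454.224*41.465 + 484.661*41.125
= 4287.095 + 3204.892 + 5467.886 + 18834.40 + 19931.68
= 51725.96 MJ
e = 51725.96 / 21.045 = 2457.9 MJ/m^2

2457.9 MJ/m^2


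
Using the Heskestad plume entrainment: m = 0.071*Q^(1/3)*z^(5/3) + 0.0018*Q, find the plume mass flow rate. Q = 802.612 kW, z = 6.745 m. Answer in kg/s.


Q^(1/3) = 9.2933
z^(5/3) = 24.079
First term = 0.071 * 9.2933 * 24.079 = 15.888
Second term = 0.0018 * 802.612 = 1.4447
m = 17.332 kg/s

17.332 kg/s


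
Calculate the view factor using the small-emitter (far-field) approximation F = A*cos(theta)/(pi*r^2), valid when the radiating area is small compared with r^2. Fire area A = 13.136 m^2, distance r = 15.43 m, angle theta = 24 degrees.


cos(24 deg) = 0.91355
pi*r^2 = 747.97
F = 13.136 * 0.91355 / 747.97 = 0.016044

0.016044


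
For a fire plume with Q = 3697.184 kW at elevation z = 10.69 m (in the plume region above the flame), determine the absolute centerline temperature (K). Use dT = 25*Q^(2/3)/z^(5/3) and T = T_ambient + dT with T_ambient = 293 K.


Q^(2/3) = 239.10
z^(5/3) = 51.876
dT = 25 * 239.10 / 51.876 = 115.23 K
T = 293 + 115.23 = 408.23 K

408.23 K


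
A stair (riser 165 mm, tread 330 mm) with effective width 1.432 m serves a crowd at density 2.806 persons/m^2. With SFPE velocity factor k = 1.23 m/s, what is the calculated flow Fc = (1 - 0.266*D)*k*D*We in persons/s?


1 - 0.266*D = 1 - 0.266*2.806 = 0.25360
Fs = 0.25360 * 1.23 * 2.806 = 0.87528 persons/(s*m)
Fc = 0.87528 * 1.432 = 1.2534 persons/s

1.2534 persons/s


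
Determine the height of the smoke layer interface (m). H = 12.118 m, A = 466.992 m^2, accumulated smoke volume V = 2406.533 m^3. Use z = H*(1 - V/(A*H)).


V/(A*H) = 0.42526
1 - 0.42526 = 0.57474
z = 12.118 * 0.57474 = 6.9647 m

6.9647 m


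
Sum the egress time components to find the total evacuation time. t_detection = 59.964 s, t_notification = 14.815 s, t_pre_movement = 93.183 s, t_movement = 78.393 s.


Total = 59.964 + 14.815 + 93.183 + 78.393 = 246.355 s

246.355 s


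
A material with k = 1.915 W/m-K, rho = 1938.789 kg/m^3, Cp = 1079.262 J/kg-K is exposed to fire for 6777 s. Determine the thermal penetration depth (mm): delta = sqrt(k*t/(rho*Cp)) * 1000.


alpha = 1.915 / (1938.789 * 1079.262) = 9.1519e-07 m^2/s
alpha * t = 0.0062022
delta = sqrt(0.0062022) * 1000 = 78.754 mm

78.754 mm


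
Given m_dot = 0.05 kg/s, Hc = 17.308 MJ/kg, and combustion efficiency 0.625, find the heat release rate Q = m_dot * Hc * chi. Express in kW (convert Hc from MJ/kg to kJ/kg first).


Hc = 17.308 MJ/kg = 17.308 * 1000 kJ/kg = 17308 kJ/kg
Q = 0.05 kg/s * 17308 kJ/kg * 0.625 = 540.875 kW

540.875 kW


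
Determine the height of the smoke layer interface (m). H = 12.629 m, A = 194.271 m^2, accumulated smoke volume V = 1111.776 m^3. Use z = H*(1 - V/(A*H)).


V/(A*H) = 0.45315
1 - 0.45315 = 0.54685
z = 12.629 * 0.54685 = 6.9062 m

6.9062 m


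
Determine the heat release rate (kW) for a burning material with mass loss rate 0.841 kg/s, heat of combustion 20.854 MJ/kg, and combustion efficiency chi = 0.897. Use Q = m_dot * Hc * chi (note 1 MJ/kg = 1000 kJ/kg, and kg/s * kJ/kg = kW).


Hc = 20.854 MJ/kg = 20.854 * 1000 kJ/kg = 20854 kJ/kg
Q = 0.841 kg/s * 20854 kJ/kg * 0.897 = 15732 kW

15732 kW


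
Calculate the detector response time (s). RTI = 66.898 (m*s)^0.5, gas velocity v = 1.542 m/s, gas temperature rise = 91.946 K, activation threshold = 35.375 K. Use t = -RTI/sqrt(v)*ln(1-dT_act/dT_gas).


dT_act/dT_gas = 0.38474
ln(1 - 0.38474) = -0.48570
t = -66.898 / sqrt(1.542) * -0.48570 = 26.166 s

26.166 s


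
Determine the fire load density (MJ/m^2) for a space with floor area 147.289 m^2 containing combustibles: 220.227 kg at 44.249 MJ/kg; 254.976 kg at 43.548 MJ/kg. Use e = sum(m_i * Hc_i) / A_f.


Total energy = 220.227*44.249 + 254.976*43.548
= 9744.825 + 11103.69
= 20848.52 MJ
e = 20848.52 / 147.289 = 141.55 MJ/m^2

141.55 MJ/m^2


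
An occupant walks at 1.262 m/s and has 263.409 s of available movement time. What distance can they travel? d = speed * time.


d = 1.262 * 263.409 = 332.42 m

332.42 m


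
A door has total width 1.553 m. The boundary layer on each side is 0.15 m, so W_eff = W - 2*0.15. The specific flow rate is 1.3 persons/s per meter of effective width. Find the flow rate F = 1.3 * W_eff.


W_eff = 1.553 - 0.30 = 1.253 m
F = 1.3 * 1.253 = 1.6289 persons/s

1.6289 persons/s


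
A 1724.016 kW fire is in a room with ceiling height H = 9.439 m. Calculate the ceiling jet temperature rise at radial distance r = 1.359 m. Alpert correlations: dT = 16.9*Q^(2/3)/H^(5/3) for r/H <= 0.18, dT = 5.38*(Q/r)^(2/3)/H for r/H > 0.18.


r/H = 1.359 / 9.439 = 0.14398
r/H <= 0.18, so dT = 16.9*Q^(2/3)/H^(5/3)
Q^(2/3) = 143.78
H^(5/3) = 42.158
dT = 16.9 * 143.78 / 42.158 = 57.637 K

57.637 K


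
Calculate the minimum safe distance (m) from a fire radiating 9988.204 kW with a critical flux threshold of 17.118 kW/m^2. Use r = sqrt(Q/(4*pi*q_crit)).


4*pi*q_crit = 215.11
Q/(4*pi*q_crit) = 46.433
r = sqrt(46.433) = 6.8142 m

6.8142 m


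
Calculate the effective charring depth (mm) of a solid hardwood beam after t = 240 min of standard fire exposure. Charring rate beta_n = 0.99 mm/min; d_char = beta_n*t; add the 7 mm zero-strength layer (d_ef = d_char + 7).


d_char = 0.99 * 240 = 237.6 mm
d_ef = 237.6 + 1.0*7 = 244.6 mm

244.6 mm


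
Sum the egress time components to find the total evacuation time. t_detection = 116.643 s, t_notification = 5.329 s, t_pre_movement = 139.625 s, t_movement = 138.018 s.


Total = 116.643 + 5.329 + 139.625 + 138.018 = 399.615 s

399.615 s


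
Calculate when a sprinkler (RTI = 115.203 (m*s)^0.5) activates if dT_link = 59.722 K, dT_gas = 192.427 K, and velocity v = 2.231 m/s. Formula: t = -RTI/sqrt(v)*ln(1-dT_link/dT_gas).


dT_link/dT_gas = 0.31036
ln(1 - 0.31036) = -0.37159
t = -115.203 / sqrt(2.231) * -0.37159 = 28.660 s

28.660 s


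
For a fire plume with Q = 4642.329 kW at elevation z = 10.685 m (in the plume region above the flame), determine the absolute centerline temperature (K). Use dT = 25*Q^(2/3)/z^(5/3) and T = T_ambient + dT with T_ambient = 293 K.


Q^(2/3) = 278.29
z^(5/3) = 51.835
dT = 25 * 278.29 / 51.835 = 134.22 K
T = 293 + 134.22 = 427.22 K

427.22 K


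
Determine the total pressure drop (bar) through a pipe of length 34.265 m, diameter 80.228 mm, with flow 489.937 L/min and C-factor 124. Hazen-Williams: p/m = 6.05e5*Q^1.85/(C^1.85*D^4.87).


Q^1.85 = 94789
C^1.85 = 7461.6
D^4.87 = 1.8796e+09
p/m = 0.0040890 bar/m
p_total = 0.0040890 * 34.265 = 0.14011 bar

0.14011 bar


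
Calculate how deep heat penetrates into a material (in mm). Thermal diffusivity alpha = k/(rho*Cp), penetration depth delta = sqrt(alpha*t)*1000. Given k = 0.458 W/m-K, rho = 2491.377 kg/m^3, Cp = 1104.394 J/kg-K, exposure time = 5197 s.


alpha = 0.458 / (2491.377 * 1104.394) = 1.6646e-07 m^2/s
alpha * t = 0.00086508
delta = sqrt(0.00086508) * 1000 = 29.412 mm

29.412 mm


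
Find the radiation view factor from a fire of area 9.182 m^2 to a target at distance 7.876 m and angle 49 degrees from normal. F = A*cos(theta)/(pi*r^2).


cos(49 deg) = 0.65606
pi*r^2 = 194.88
F = 9.182 * 0.65606 / 194.88 = 0.030911

0.030911


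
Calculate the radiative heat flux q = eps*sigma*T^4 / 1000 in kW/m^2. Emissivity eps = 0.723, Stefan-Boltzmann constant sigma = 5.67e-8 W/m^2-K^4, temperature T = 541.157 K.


T^4 = 8.5762e+10
q = 0.723 * 5.67e-8 * 8.5762e+10 / 1000 = 3.5157 kW/m^2

3.5157 kW/m^2


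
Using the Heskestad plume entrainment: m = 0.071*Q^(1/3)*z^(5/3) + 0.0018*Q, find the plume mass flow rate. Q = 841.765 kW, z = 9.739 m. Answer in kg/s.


Q^(1/3) = 9.4420
z^(5/3) = 44.414
First term = 0.071 * 9.4420 * 44.414 = 29.775
Second term = 0.0018 * 841.765 = 1.5152
m = 31.290 kg/s

31.290 kg/s


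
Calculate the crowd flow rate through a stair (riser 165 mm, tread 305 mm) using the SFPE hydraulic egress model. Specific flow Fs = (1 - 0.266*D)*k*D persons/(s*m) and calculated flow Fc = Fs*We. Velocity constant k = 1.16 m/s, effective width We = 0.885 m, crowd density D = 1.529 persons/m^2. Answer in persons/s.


1 - 0.266*D = 1 - 0.266*1.529 = 0.59329
Fs = 0.59329 * 1.16 * 1.529 = 1.0523 persons/(s*m)
Fc = 1.0523 * 0.885 = 0.93126 persons/s

0.93126 persons/s


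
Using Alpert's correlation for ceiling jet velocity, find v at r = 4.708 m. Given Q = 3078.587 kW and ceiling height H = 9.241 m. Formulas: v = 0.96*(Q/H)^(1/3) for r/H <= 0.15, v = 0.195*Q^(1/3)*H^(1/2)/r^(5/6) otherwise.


r/H = 4.708 / 9.241 = 0.50947
r/H > 0.15, so v = 0.195*Q^(1/3)*H^(1/2)/r^(5/6)
Q^(1/3) = 14.547
H^(1/2) = 3.0399
r^(5/6) = 3.6366
v = 0.195 * 14.547 * 3.0399 / 3.6366 = 2.3713 m/s

2.3713 m/s


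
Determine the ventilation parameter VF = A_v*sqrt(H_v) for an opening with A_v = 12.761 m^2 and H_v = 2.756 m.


sqrt(H_v) = 1.6601
VF = 12.761 * 1.6601 = 21.185 m^(5/2)

21.185 m^(5/2)


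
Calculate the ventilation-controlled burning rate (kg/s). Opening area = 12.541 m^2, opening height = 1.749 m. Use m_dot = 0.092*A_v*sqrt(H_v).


sqrt(H_v) = 1.3225
m_dot = 0.092 * 12.541 * 1.3225 = 1.5259 kg/s

1.5259 kg/s


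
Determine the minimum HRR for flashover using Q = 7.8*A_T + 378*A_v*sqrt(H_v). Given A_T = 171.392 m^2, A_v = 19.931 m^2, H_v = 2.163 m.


7.8*A_T = 1336.9
sqrt(H_v) = 1.4707
378*A_v*sqrt(H_v) = 11080
Q = 1336.9 + 11080 = 12417 kW

12417 kW


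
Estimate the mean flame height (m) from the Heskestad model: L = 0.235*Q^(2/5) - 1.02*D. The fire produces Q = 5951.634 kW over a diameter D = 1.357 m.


Q^(2/5) = 32.349
0.235 * Q^(2/5) = 7.6019
1.02 * D = 1.3841
L = 6.2178 m

6.2178 m


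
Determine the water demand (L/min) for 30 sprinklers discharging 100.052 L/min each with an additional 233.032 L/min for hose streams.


Sprinkler demand = 30 * 100.052 = 3001.56 L/min
Total = 3001.56 + 233.032 = 3234.592 L/min

3234.592 L/min


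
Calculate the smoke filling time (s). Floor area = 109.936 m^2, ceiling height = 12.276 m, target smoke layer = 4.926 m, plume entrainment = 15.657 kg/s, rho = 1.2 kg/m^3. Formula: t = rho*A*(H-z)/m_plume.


H - z = 7.35 m
t = 1.2 * 109.936 * 7.35 / 15.657 = 61.930 s

61.930 s


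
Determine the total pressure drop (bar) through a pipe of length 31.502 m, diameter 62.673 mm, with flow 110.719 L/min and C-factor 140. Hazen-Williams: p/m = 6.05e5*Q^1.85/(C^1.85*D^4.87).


Q^1.85 = 6050.8
C^1.85 = 9339.8
D^4.87 = 5.6465e+08
p/m = 0.00069414 bar/m
p_total = 0.00069414 * 31.502 = 0.021867 bar

0.021867 bar


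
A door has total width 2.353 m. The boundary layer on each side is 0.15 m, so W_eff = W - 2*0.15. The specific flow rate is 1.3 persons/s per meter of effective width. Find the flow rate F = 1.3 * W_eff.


W_eff = 2.353 - 0.30 = 2.053 m
F = 1.3 * 2.053 = 2.6689 persons/s

2.6689 persons/s


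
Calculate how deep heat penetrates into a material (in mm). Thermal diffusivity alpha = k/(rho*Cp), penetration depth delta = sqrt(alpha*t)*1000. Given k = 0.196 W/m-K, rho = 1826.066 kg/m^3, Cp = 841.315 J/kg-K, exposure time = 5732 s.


alpha = 0.196 / (1826.066 * 841.315) = 1.2758e-07 m^2/s
alpha * t = 0.00073129
delta = sqrt(0.00073129) * 1000 = 27.042 mm

27.042 mm


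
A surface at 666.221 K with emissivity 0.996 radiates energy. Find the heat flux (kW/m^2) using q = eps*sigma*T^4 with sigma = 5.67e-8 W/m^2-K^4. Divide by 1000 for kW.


T^4 = 1.9700e+11
q = 0.996 * 5.67e-8 * 1.9700e+11 / 1000 = 11.125 kW/m^2

11.125 kW/m^2


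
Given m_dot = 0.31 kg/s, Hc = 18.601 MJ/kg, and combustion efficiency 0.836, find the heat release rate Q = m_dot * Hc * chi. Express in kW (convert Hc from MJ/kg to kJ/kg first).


Hc = 18.601 MJ/kg = 18.601 * 1000 kJ/kg = 18601 kJ/kg
Q = 0.31 kg/s * 18601 kJ/kg * 0.836 = 4820.6 kW

4820.6 kW


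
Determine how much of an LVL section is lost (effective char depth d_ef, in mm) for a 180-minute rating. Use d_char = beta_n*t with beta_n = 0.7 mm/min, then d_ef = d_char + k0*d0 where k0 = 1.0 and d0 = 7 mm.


d_char = 0.7 * 180 = 126 mm
d_ef = 126 + 1.0*7 = 133 mm

133 mm


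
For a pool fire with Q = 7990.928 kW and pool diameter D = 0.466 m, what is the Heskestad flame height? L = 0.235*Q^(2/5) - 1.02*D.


Q^(2/5) = 36.395
0.235 * Q^(2/5) = 8.5528
1.02 * D = 0.47532
L = 8.0774 m

8.0774 m
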